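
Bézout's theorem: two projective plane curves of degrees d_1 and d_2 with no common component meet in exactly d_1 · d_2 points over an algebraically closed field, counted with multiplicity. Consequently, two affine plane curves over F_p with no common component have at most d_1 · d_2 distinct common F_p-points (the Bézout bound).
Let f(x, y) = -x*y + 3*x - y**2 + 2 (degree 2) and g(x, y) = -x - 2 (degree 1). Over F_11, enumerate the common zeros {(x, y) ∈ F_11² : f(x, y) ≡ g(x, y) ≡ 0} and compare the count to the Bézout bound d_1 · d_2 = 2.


Common zeros: ∅; count = 0; Bézout bound = 2.

deg(f) = 2, deg(g) = 1, so Bézout bound = 2.
Scan x ∈ F_11. For each x, list the y ∈ F_11 with f(x, y) ≡ 0 and those with g(x, y) ≡ 0 (mod 11); the common zeros in that column are the intersection.
  x = 0: f ≡ 0 at y ∈ ∅; g ≡ 0 at y ∈ ∅; common: ∅.
  x = 1: f ≡ 0 at y ∈ ∅; g ≡ 0 at y ∈ ∅; common: ∅.
  x = 2: f ≡ 0 at y ∈ {2, 7}; g ≡ 0 at y ∈ ∅; common: ∅.
  x = 3: f ≡ 0 at y ∈ {0, 8}; g ≡ 0 at y ∈ ∅; common: ∅.
  x = 4: f ≡ 0 at y ∈ ∅; g ≡ 0 at y ∈ ∅; common: ∅.
  x = 5: f ≡ 0 at y ∈ {1, 5}; g ≡ 0 at y ∈ ∅; common: ∅.
  x = 6: f ≡ 0 at y ∈ ∅; g ≡ 0 at y ∈ ∅; common: ∅.
  x = 7: f ≡ 0 at y ∈ {6, 9}; g ≡ 0 at y ∈ ∅; common: ∅.
  x = 8: f ≡ 0 at y ∈ {4, 10}; g ≡ 0 at y ∈ ∅; common: ∅.
  x = 9: f ≡ 0 at y ∈ ∅; g ≡ 0 at y ∈ {0, 1, 2, 3, 4, 5, 6, 7, 8, 9, 10}; common: ∅.
  x = 10: f ≡ 0 at y ∈ ∅; g ≡ 0 at y ∈ ∅; common: ∅.
Collecting: common zeros = ∅, so the count is 0.
Comparison with the Bézout bound: 0 ≤ 2 = deg(f)·deg(g), as expected for curves with no common component (the affine F_11-count falls short of the bound because intersections may lie at infinity, over extension fields, or carry multiplicity).


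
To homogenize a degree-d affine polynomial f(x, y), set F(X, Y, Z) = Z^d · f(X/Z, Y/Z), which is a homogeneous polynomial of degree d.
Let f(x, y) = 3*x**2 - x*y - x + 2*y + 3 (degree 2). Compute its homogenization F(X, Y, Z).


F(X, Y, Z) = 3*X**2 - X*Y - X*Z + 2*Y*Z + 3*Z**2

deg(f) = 2.
Substitute x = X/Z, y = Y/Z into f, then multiply by Z^2.
  monomial 3·x^2·y^0 ↦ 3·X^2·Y^0·Z^0.
  monomial -1·x^1·y^1 ↦ -1·X^1·Y^1·Z^0.
  monomial -1·x^1·y^0 ↦ -1·X^1·Y^0·Z^1.
  monomial 2·x^0·y^1 ↦ 2·X^0·Y^1·Z^1.
  monomial 3·x^0·y^0 ↦ 3·X^0·Y^0·Z^2.
Collecting: F(X, Y, Z) = 3*X**2 - X*Y - X*Z + 2*Y*Z + 3*Z**2.


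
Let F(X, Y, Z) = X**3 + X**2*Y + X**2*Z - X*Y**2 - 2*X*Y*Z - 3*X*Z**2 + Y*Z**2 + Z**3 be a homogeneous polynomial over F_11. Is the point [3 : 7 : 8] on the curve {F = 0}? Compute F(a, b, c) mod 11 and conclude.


F(3,7,8) ≡ 8 (mod 11); P is NOT on the curve.

Evaluate F(3, 7, 8) term-by-term (mod 11).
  X**3 ↦ 1·27·1·1 = 27
  X**2*Y ↦ 1·9·7·1 = 63
  X**2*Z ↦ 1·9·1·8 = 72
  -X*Y**2 ↦ -1·3·49·1 = -147
  -2*X*Y*Z ↦ -2·3·7·8 = -336
  -3*X*Z**2 ↦ -3·3·1·64 = -576
  Y*Z**2 ↦ 1·1·7·64 = 448
  Z**3 ↦ 1·1·1·512 = 512
Sum: F(3, 7, 8) = (27) + (63) + (72) + (-147) + (-336) + (-576) + (448) + (512) = 63.
Reducing mod 11: 63 ≡ 8 (mod 11).
Since F(a, b, c) ≡ 8 ≠ 0 (mod 11), P does NOT lie on the curve.


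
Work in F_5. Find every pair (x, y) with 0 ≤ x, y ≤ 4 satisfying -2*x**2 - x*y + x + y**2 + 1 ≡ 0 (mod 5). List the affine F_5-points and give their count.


Affine F_5-points: {(0, 2), (0, 3), (1, 0), (1, 1), (2, 0), (2, 2), (3, 4), (4, 1), (4, 3)}; count = 9.

For each of the 25 pairs (x, y) ∈ F_5², evaluate f(x, y) mod 5. Record the zeros.
  x = 0: [0↦1, 1↦2, 2↦0, 3↦0, 4↦2]  zeros at y ∈ {2, 3}
  x = 1: [0↦0, 1↦0, 2↦2, 3↦1, 4↦2]  zeros at y ∈ {0, 1}
  x = 2: [0↦0, 1↦4, 2↦0, 3↦3, 4↦3]  zeros at y ∈ {0, 2}
  x = 3: [0↦1, 1↦4, 2↦4, 3↦1, 4↦0]  zeros at y ∈ {4}
  x = 4: [0↦3, 1↦0, 2↦4, 3↦0, 4↦3]  zeros at y ∈ {1, 3}
Collecting zeros: affine points = {(0, 2), (0, 3), (1, 0), (1, 1), (2, 0), (2, 2), (3, 4), (4, 1), (4, 3)}.
Total count |C(F_5)_aff| = 9.


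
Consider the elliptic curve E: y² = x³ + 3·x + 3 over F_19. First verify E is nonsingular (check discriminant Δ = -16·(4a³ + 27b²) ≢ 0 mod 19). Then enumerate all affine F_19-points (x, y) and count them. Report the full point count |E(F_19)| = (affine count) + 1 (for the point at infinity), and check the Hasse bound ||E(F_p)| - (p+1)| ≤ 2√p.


Affine points = {(1, 8), (1, 11), (2, 6), (2, 13), (3, 1), (3, 18), (6, 3), (6, 16), (7, 5), (7, 14), (8, 8), (8, 11), (10, 8), (10, 11), (12, 0), (13, 4), (13, 15), (16, 9), (16, 10)}; affine count = 19; |E(F_19)| = 20.

Discriminant check: Δ ∝ 4a³ + 27b² = 4·3³ + 27·3² = 4·27 + 27·9 ≡ 9 (mod 19). Nonzero ⇒ E is nonsingular.
For each x ∈ F_19, compute rhs = x³ + 3·x + 3 mod 19, then count y ∈ F_19 with y² ≡ rhs.
  x = 0: rhs = 3, matching y values: none (0 points).
  x = 1: rhs = 7, matching y values: 8, 11 (2 points).
  x = 2: rhs = 17, matching y values: 6, 13 (2 points).
  x = 3: rhs = 1, matching y values: 1, 18 (2 points).
  x = 4: rhs = 3, matching y values: none (0 points).
  x = 5: rhs = 10, matching y values: none (0 points).
  x = 6: rhs = 9, matching y values: 3, 16 (2 points).
  x = 7: rhs = 6, matching y values: 5, 14 (2 points).
  x = 8: rhs = 7, matching y values: 8, 11 (2 points).
  x = 9: rhs = 18, matching y values: none (0 points).
  x = 10: rhs = 7, matching y values: 8, 11 (2 points).
  x = 11: rhs = 18, matching y values: none (0 points).
  x = 12: rhs = 0, matching y values: 0 (1 points).
  x = 13: rhs = 16, matching y values: 4, 15 (2 points).
  x = 14: rhs = 15, matching y values: none (0 points).
  x = 15: rhs = 3, matching y values: none (0 points).
  x = 16: rhs = 5, matching y values: 9, 10 (2 points).
  x = 17: rhs = 8, matching y values: none (0 points).
  x = 18: rhs = 18, matching y values: none (0 points).
Total affine count: 19.
Full point count |E(F_19)| = 19 + 1 = 20.
Hasse bound: |20 − (19+1)| = |0| = 0 ≤ 2√19 ≈ 8.7178 ✓.


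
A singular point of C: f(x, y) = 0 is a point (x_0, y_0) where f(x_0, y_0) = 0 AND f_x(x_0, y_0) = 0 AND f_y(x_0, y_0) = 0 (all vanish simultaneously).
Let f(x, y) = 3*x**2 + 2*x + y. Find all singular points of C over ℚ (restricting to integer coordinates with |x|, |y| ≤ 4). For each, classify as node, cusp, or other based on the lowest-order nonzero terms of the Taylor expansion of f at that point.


No singular points in the scanned grid; C is smooth there.

Compute partial derivatives:
  f_x = 6*x + 2.
  f_y = 1.
f_y = 1 is a nonzero constant, so f_y never vanishes: no point (x, y) can satisfy f = f_x = f_y = 0. In particular no (x, y) ∈ {−4, ..., 4}² is singular; the curve is smooth.


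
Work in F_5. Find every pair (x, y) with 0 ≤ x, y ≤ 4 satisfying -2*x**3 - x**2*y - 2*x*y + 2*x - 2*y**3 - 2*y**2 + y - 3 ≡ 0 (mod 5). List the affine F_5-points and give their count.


Affine F_5-points: {(0, 2), (2, 0), (3, 3), (4, 1), (4, 4)}; count = 5.

For each of the 25 pairs (x, y) ∈ F_5², evaluate f(x, y) mod 5. Record the zeros.
  x = 0: [0↦2, 1↦4, 2↦0, 3↦3, 4↦1]  zeros at y ∈ {2}
  x = 1: [0↦2, 1↦1, 2↦4, 3↦4, 4↦4]  zeros at y ∈ ∅
  x = 2: [0↦0, 1↦4, 2↦2, 3↦2, 4↦2]  zeros at y ∈ {0}
  x = 3: [0↦4, 1↦1, 2↦2, 3↦0, 4↦3]  zeros at y ∈ {3}
  x = 4: [0↦2, 1↦0, 2↦2, 3↦1, 4↦0]  zeros at y ∈ {1, 4}
Collecting zeros: affine points = {(0, 2), (2, 0), (3, 3), (4, 1), (4, 4)}.
Total count |C(F_5)_aff| = 5.


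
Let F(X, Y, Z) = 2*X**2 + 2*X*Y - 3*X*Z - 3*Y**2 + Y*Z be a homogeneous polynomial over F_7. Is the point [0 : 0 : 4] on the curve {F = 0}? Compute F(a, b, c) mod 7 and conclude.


F(0,0,4) ≡ 0 (mod 7); P is on the curve.

Evaluate F(0, 0, 4) term-by-term (mod 7).
  2*X**2 ↦ 2·0·1·1 = 0
  2*X*Y ↦ 2·0·0·1 = 0
  -3*X*Z ↦ -3·0·1·4 = 0
  -3*Y**2 ↦ -3·1·0·1 = 0
  Y*Z ↦ 1·1·0·4 = 0
Sum: F(0, 0, 4) = (0) + (0) + (0) + (0) + (0) = 0.
Reducing mod 7: 0 ≡ 0 (mod 7).
Since F(a, b, c) ≡ 0 (mod 7), P lies on the curve.


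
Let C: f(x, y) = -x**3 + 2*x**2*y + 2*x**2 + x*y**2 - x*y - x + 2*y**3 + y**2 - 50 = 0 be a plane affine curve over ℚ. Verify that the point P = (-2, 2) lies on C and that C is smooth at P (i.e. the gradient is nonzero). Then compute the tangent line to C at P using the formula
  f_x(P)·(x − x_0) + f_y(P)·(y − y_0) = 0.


Tangent line at P: -35*x + 30*y - 130 = 0.

Step 1: f(-2, 2) = 0, so P lies on C.
Step 2: partial derivatives
  f_x(x, y) = -3*x**2 + 4*x*y + 4*x + y**2 - y - 1, f_y(x, y) = 2*x**2 + 2*x*y - x + 6*y**2 + 2*y.
  f_x(P) = -35, f_y(P) = 30 (gradient nonzero, so P is smooth).
Step 3: tangent line at P: -35·(x − -2) + 30·(y − 2) = 0.
Expanding: -35*x + 30*y - 130 = 0.


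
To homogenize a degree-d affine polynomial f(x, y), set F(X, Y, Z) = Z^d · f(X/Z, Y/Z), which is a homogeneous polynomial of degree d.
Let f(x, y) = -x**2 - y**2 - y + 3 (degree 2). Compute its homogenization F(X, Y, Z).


F(X, Y, Z) = -X**2 - Y**2 - Y*Z + 3*Z**2

deg(f) = 2.
Substitute x = X/Z, y = Y/Z into f, then multiply by Z^2.
  monomial -1·x^2·y^0 ↦ -1·X^2·Y^0·Z^0.
  monomial -1·x^0·y^2 ↦ -1·X^0·Y^2·Z^0.
  monomial -1·x^0·y^1 ↦ -1·X^0·Y^1·Z^1.
  monomial 3·x^0·y^0 ↦ 3·X^0·Y^0·Z^2.
Collecting: F(X, Y, Z) = -X**2 - Y**2 - Y*Z + 3*Z**2.


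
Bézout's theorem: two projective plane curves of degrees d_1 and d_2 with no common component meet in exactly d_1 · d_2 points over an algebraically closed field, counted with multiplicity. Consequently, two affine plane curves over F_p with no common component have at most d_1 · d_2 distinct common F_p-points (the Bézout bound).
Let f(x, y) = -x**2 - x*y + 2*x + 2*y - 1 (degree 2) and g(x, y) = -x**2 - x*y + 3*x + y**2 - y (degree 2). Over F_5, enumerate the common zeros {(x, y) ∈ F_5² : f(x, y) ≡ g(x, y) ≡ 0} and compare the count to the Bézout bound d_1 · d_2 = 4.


Common zeros: {(4, 3)}; count = 1; Bézout bound = 4.

deg(f) = 2, deg(g) = 2, so Bézout bound = 4.
Scan x ∈ F_5. For each x, list the y ∈ F_5 with f(x, y) ≡ 0 and those with g(x, y) ≡ 0 (mod 5); the common zeros in that column are the intersection.
  x = 0: f ≡ 0 at y ∈ {3}; g ≡ 0 at y ∈ {0, 1}; common: ∅.
  x = 1: f ≡ 0 at y ∈ {0}; g ≡ 0 at y ∈ {3, 4}; common: ∅.
  x = 2: f ≡ 0 at y ∈ ∅; g ≡ 0 at y ∈ {1, 2}; common: ∅.
  x = 3: f ≡ 0 at y ∈ {1}; g ≡ 0 at y ∈ {0, 4}; common: ∅.
  x = 4: f ≡ 0 at y ∈ {3}; g ≡ 0 at y ∈ {2, 3}; common: {3}.
Collecting: common zeros = {(4, 3)}, so the count is 1.
Comparison with the Bézout bound: 1 ≤ 4 = deg(f)·deg(g), as expected for curves with no common component (the affine F_5-count falls short of the bound because intersections may lie at infinity, over extension fields, or carry multiplicity).


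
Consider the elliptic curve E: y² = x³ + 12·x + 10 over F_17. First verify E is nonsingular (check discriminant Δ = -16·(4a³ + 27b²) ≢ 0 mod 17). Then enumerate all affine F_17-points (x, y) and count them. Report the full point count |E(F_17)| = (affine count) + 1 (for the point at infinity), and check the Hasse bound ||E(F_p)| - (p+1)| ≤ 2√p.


Affine points = {(2, 5), (2, 12), (5, 5), (5, 12), (6, 3), (6, 14), (10, 5), (10, 12), (13, 0), (14, 7), (14, 10)}; affine count = 11; |E(F_17)| = 12.

Discriminant check: Δ ∝ 4a³ + 27b² = 4·12³ + 27·10² = 4·1728 + 27·100 ≡ 7 (mod 17). Nonzero ⇒ E is nonsingular.
For each x ∈ F_17, compute rhs = x³ + 12·x + 10 mod 17, then count y ∈ F_17 with y² ≡ rhs.
  x = 0: rhs = 10, matching y values: none (0 points).
  x = 1: rhs = 6, matching y values: none (0 points).
  x = 2: rhs = 8, matching y values: 5, 12 (2 points).
  x = 3: rhs = 5, matching y values: none (0 points).
  x = 4: rhs = 3, matching y values: none (0 points).
  x = 5: rhs = 8, matching y values: 5, 12 (2 points).
  x = 6: rhs = 9, matching y values: 3, 14 (2 points).
  x = 7: rhs = 12, matching y values: none (0 points).
  x = 8: rhs = 6, matching y values: none (0 points).
  x = 9: rhs = 14, matching y values: none (0 points).
  x = 10: rhs = 8, matching y values: 5, 12 (2 points).
  x = 11: rhs = 11, matching y values: none (0 points).
  x = 12: rhs = 12, matching y values: none (0 points).
  x = 13: rhs = 0, matching y values: 0 (1 points).
  x = 14: rhs = 15, matching y values: 7, 10 (2 points).
  x = 15: rhs = 12, matching y values: none (0 points).
  x = 16: rhs = 14, matching y values: none (0 points).
Total affine count: 11.
Full point count |E(F_17)| = 11 + 1 = 12.
Hasse bound: |12 − (17+1)| = |-6| = 6 ≤ 2√17 ≈ 8.2462 ✓.


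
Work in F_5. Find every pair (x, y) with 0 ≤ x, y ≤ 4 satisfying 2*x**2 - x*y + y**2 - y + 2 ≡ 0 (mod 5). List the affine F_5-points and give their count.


Affine F_5-points: {(2, 0), (2, 3), (3, 0), (3, 4), (4, 1), (4, 4)}; count = 6.

For each of the 25 pairs (x, y) ∈ F_5², evaluate f(x, y) mod 5. Record the zeros.
  x = 0: [0↦2, 1↦2, 2↦4, 3↦3, 4↦4]  zeros at y ∈ ∅
  x = 1: [0↦4, 1↦3, 2↦4, 3↦2, 4↦2]  zeros at y ∈ ∅
  x = 2: [0↦0, 1↦3, 2↦3, 3↦0, 4↦4]  zeros at y ∈ {0, 3}
  x = 3: [0↦0, 1↦2, 2↦1, 3↦2, 4↦0]  zeros at y ∈ {0, 4}
  x = 4: [0↦4, 1↦0, 2↦3, 3↦3, 4↦0]  zeros at y ∈ {1, 4}
Collecting zeros: affine points = {(2, 0), (2, 3), (3, 0), (3, 4), (4, 1), (4, 4)}.
Total count |C(F_5)_aff| = 6.


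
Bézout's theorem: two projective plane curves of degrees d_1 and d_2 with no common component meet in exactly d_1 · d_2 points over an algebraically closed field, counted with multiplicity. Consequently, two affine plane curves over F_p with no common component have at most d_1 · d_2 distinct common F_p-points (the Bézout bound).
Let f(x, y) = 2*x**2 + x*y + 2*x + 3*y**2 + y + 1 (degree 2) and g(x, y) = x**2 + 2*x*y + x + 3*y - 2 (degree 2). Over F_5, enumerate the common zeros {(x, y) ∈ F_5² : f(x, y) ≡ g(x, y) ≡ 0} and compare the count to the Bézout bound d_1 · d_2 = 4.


Common zeros: {(1, 0), (1, 1), (3, 0)}; count = 3; Bézout bound = 4.

deg(f) = 2, deg(g) = 2, so Bézout bound = 4.
Scan x ∈ F_5. For each x, list the y ∈ F_5 with f(x, y) ≡ 0 and those with g(x, y) ≡ 0 (mod 5); the common zeros in that column are the intersection.
  x = 0: f ≡ 0 at y ∈ {1, 2}; g ≡ 0 at y ∈ {4}; common: ∅.
  x = 1: f ≡ 0 at y ∈ {0, 1}; g ≡ 0 at y ∈ {0, 1, 2, 3, 4}; common: {0, 1}.
  x = 2: f ≡ 0 at y ∈ ∅; g ≡ 0 at y ∈ {3}; common: ∅.
  x = 3: f ≡ 0 at y ∈ {0, 2}; g ≡ 0 at y ∈ {0}; common: {0}.
  x = 4: f ≡ 0 at y ∈ ∅; g ≡ 0 at y ∈ {2}; common: ∅.
Collecting: common zeros = {(1, 0), (1, 1), (3, 0)}, so the count is 3.
Comparison with the Bézout bound: 3 ≤ 4 = deg(f)·deg(g), as expected for curves with no common component (the affine F_5-count falls short of the bound because intersections may lie at infinity, over extension fields, or carry multiplicity).


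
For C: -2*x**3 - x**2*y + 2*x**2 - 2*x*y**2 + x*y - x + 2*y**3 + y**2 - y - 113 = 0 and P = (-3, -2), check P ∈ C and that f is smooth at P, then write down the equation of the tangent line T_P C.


Tangent line at P: -89*x - 17*y - 301 = 0.

Step 1: f(-3, -2) = 0, so P lies on C.
Step 2: partial derivatives
  f_x(x, y) = -6*x**2 - 2*x*y + 4*x - 2*y**2 + y - 1, f_y(x, y) = -x**2 - 4*x*y + x + 6*y**2 + 2*y - 1.
  f_x(P) = -89, f_y(P) = -17 (gradient nonzero, so P is smooth).
Step 3: tangent line at P: -89·(x − -3) + -17·(y − -2) = 0.
Expanding: -89*x - 17*y - 301 = 0.


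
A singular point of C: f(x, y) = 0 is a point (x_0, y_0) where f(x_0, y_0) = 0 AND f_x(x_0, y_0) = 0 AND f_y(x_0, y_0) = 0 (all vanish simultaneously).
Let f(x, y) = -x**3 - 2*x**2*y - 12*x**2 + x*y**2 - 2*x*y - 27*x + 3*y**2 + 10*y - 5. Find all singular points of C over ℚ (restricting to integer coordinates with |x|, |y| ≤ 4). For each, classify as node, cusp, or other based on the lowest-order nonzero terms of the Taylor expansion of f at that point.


Singular points: {(-2, -3)}; classification: cusp.

Compute partial derivatives:
  f_x = -3*x**2 - 4*x*y - 24*x + y**2 - 2*y - 27.
  f_y = -2*x**2 + 2*x*y - 2*x + 6*y + 10.
Scan x_0 ∈ {−4, ..., 4}. For each x_0, f_y(x_0, y) is a polynomial in y; find its integer roots y ∈ {−4, ..., 4}, then test f_x and f at those candidates.
  x = -4: f_y(-4, y) = -2*y - 14; no integer root y with |y| ≤ 4.
  x = -3: f_y(-3, y) = -2; no integer root y with |y| ≤ 4.
  x = -2: f_y(-2, y) = 2*y + 6; vanishes at y ∈ {-3}. (-2, -3): f_x = 0, f = 0 — SINGULAR.
  x = -1: f_y(-1, y) = 4*y + 10; no integer root y with |y| ≤ 4.
  x = 0: f_y(0, y) = 6*y + 10; no integer root y with |y| ≤ 4.
  x = 1: f_y(1, y) = 8*y + 6; no integer root y with |y| ≤ 4.
  x = 2: f_y(2, y) = 10*y - 2; no integer root y with |y| ≤ 4.
  x = 3: f_y(3, y) = 12*y - 14; no integer root y with |y| ≤ 4.
  x = 4: f_y(4, y) = 14*y - 30; no integer root y with |y| ≤ 4.
Only singular point on the grid: (-2, -3).
Classify: substitute x = -2 + u, y = -3 + v and expand: f = -u**3 - 2*u**2*v + u*v**2 + v**2.
No constant or linear terms (consistent with a singular point). Quadratic part: v**2. Cubic part: -u**3 - 2*u**2*v + u*v**2.
The quadratic part v**2 is a perfect square, so there is a single (double) tangent line v = 0, i.e. y = -3. Restricting the cubic part to that line (v = 0) leaves -u**3 ≠ 0, so f is not divisible by v and the branch is v² ≈ u**3 to lowest order — this is a cusp.
Classification: cusp.


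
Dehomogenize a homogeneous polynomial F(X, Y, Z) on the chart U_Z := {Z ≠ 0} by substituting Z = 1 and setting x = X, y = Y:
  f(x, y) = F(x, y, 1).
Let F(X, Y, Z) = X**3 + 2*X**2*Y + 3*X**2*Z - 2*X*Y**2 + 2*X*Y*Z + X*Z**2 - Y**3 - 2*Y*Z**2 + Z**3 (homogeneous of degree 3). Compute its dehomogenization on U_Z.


f(x, y) = x**3 + 2*x**2*y + 3*x**2 - 2*x*y**2 + 2*x*y + x - y**3 - 2*y + 1

On U_Z we set Z = 1. Each monomial c·X^i·Y^j·Z^k in F becomes c·x^i·y^j·1^k = c·x^i·y^j.
Substituting Z = 1: F(X, Y, 1) = x**3 + 2*x**2*y + 3*x**2 - 2*x*y**2 + 2*x*y + x - y**3 - 2*y + 1.
Note: deg(f) ≤ deg(F) = 3; strict inequality happens when F is divisible by Z (lost terms).


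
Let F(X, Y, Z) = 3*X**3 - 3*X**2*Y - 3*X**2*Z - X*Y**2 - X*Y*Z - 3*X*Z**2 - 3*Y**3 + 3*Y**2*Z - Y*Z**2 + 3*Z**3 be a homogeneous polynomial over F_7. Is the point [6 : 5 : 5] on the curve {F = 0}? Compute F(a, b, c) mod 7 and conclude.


F(6,5,5) ≡ 6 (mod 7); P is NOT on the curve.

Evaluate F(6, 5, 5) term-by-term (mod 7).
  3*X**3 ↦ 3·216·1·1 = 648
  -3*X**2*Y ↦ -3·36·5·1 = -540
  -3*X**2*Z ↦ -3·36·1·5 = -540
  -X*Y**2 ↦ -1·6·25·1 = -150
  -X*Y*Z ↦ -1·6·5·5 = -150
  -3*X*Z**2 ↦ -3·6·1·25 = -450
  -3*Y**3 ↦ -3·1·125·1 = -375
  3*Y**2*Z ↦ 3·1·25·5 = 375
  -Y*Z**2 ↦ -1·1·5·25 = -125
  3*Z**3 ↦ 3·1·1·125 = 375
Sum: F(6, 5, 5) = (648) + (-540) + (-540) + (-150) + (-150) + (-450) + (-375) + (375) + (-125) + (375) = -932.
Reducing mod 7: -932 ≡ 6 (mod 7).
Since F(a, b, c) ≡ 6 ≠ 0 (mod 7), P does NOT lie on the curve.


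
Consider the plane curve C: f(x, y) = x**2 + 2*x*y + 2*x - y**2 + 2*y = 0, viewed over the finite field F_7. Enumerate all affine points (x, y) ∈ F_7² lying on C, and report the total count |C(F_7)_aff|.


Affine F_7-points: {(0, 0), (0, 2), (1, 2), (4, 5), (5, 0), (5, 5)}; count = 6.

For each of the 49 pairs (x, y) ∈ F_7², evaluate f(x, y) mod 7. Record the zeros.
  x = 0: [0↦0, 1↦1, 2↦0, 3↦4, 4↦6, 5↦6, 6↦4]  zeros at y ∈ {0, 2}
  x = 1: [0↦3, 1↦6, 2↦0, 3↦6, 4↦3, 5↦5, 6↦5]  zeros at y ∈ {2}
  x = 2: [0↦1, 1↦6, 2↦2, 3↦3, 4↦2, 5↦6, 6↦1]  zeros at y ∈ ∅
  x = 3: [0↦1, 1↦1, 2↦6, 3↦2, 4↦3, 5↦2, 6↦6]  zeros at y ∈ ∅
  x = 4: [0↦3, 1↦5, 2↦5, 3↦3, 4↦6, 5↦0, 6↦6]  zeros at y ∈ {5}
  x = 5: [0↦0, 1↦4, 2↦6, 3↦6, 4↦4, 5↦0, 6↦1]  zeros at y ∈ {0, 5}
  x = 6: [0↦6, 1↦5, 2↦2, 3↦4, 4↦4, 5↦2, 6↦5]  zeros at y ∈ ∅
Collecting zeros: affine points = {(0, 0), (0, 2), (1, 2), (4, 5), (5, 0), (5, 5)}.
Total count |C(F_7)_aff| = 6.


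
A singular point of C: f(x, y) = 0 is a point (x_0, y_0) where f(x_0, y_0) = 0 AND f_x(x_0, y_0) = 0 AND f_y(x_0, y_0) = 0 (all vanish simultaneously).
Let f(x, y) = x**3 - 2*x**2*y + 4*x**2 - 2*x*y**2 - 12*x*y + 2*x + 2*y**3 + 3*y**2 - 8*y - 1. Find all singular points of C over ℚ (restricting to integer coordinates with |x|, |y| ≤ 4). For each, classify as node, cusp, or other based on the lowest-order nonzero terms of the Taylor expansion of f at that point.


Singular points: {(-2, -1)}; classification: cusp.

Compute partial derivatives:
  f_x = 3*x**2 - 4*x*y + 8*x - 2*y**2 - 12*y + 2.
  f_y = -2*x**2 - 4*x*y - 12*x + 6*y**2 + 6*y - 8.
Scan x_0 ∈ {−4, ..., 4}. For each x_0, f_y(x_0, y) is a polynomial in y; find its integer roots y ∈ {−4, ..., 4}, then test f_x and f at those candidates.
  x = -4: f_y(-4, y) = 6*y**2 + 22*y + 8; no integer root y with |y| ≤ 4.
  x = -3: f_y(-3, y) = 6*y**2 + 18*y + 10; no integer root y with |y| ≤ 4.
  x = -2: f_y(-2, y) = 6*y**2 + 14*y + 8; vanishes at y ∈ {-1}. (-2, -1): f_x = 0, f = 0 — SINGULAR.
  x = -1: f_y(-1, y) = 6*y**2 + 10*y + 2; no integer root y with |y| ≤ 4.
  x = 0: f_y(0, y) = 6*y**2 + 6*y - 8; no integer root y with |y| ≤ 4.
  x = 1: f_y(1, y) = 6*y**2 + 2*y - 22; no integer root y with |y| ≤ 4.
  x = 2: f_y(2, y) = 6*y**2 - 2*y - 40; no integer root y with |y| ≤ 4.
  x = 3: f_y(3, y) = 6*y**2 - 6*y - 62; no integer root y with |y| ≤ 4.
  x = 4: f_y(4, y) = 6*y**2 - 10*y - 88; no integer root y with |y| ≤ 4.
Only singular point on the grid: (-2, -1).
Classify: substitute x = -2 + u, y = -1 + v and expand: f = u**3 - 2*u**2*v - 2*u*v**2 + 2*v**3 + v**2.
No constant or linear terms (consistent with a singular point). Quadratic part: v**2. Cubic part: u**3 - 2*u**2*v - 2*u*v**2 + 2*v**3.
The quadratic part v**2 is a perfect square, so there is a single (double) tangent line v = 0, i.e. y = -1. Restricting the cubic part to that line (v = 0) leaves u**3 ≠ 0, so f is not divisible by v and the branch is v² ≈ -u**3 to lowest order — this is a cusp.
Classification: cusp.


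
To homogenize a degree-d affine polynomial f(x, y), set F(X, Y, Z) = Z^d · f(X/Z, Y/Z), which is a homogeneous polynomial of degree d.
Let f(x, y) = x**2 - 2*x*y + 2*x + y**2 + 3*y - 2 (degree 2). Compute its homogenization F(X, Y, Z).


F(X, Y, Z) = X**2 - 2*X*Y + 2*X*Z + Y**2 + 3*Y*Z - 2*Z**2

deg(f) = 2.
Substitute x = X/Z, y = Y/Z into f, then multiply by Z^2.
  monomial 1·x^2·y^0 ↦ 1·X^2·Y^0·Z^0.
  monomial -2·x^1·y^1 ↦ -2·X^1·Y^1·Z^0.
  monomial 2·x^1·y^0 ↦ 2·X^1·Y^0·Z^1.
  monomial 1·x^0·y^2 ↦ 1·X^0·Y^2·Z^0.
  monomial 3·x^0·y^1 ↦ 3·X^0·Y^1·Z^1.
  monomial -2·x^0·y^0 ↦ -2·X^0·Y^0·Z^2.
Collecting: F(X, Y, Z) = X**2 - 2*X*Y + 2*X*Z + Y**2 + 3*Y*Z - 2*Z**2.


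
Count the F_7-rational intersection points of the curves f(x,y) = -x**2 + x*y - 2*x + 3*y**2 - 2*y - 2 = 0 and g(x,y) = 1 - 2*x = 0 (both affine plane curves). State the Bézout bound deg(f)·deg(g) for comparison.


Common zeros: {(4, 1), (4, 3)}; count = 2; Bézout bound = 2.

deg(f) = 2, deg(g) = 1, so Bézout bound = 2.
Scan x ∈ F_7. For each x, list the y ∈ F_7 with f(x, y) ≡ 0 and those with g(x, y) ≡ 0 (mod 7); the common zeros in that column are the intersection.
  x = 0: f ≡ 0 at y ∈ {5}; g ≡ 0 at y ∈ ∅; common: ∅.
  x = 1: f ≡ 0 at y ∈ ∅; g ≡ 0 at y ∈ ∅; common: ∅.
  x = 2: f ≡ 0 at y ∈ {1, 6}; g ≡ 0 at y ∈ ∅; common: ∅.
  x = 3: f ≡ 0 at y ∈ {4, 5}; g ≡ 0 at y ∈ ∅; common: ∅.
  x = 4: f ≡ 0 at y ∈ {1, 3}; g ≡ 0 at y ∈ {0, 1, 2, 3, 4, 5, 6}; common: {1, 3}.
  x = 5: f ≡ 0 at y ∈ ∅; g ≡ 0 at y ∈ ∅; common: ∅.
  x = 6: f ≡ 0 at y ∈ {4}; g ≡ 0 at y ∈ ∅; common: ∅.
Collecting: common zeros = {(4, 1), (4, 3)}, so the count is 2.
Comparison with the Bézout bound: 2 ≤ 2 = deg(f)·deg(g), as expected for curves with no common component (the bound is attained).


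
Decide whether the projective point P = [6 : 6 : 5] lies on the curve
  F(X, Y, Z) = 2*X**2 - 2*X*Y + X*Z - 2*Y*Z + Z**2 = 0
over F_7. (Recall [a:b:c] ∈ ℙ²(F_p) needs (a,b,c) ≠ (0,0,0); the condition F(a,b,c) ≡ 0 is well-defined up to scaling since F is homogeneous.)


F(6,6,5) ≡ 2 (mod 7); P is NOT on the curve.

Evaluate F(6, 6, 5) term-by-term (mod 7).
  2*X**2 ↦ 2·36·1·1 = 72
  -2*X*Y ↦ -2·6·6·1 = -72
  X*Z ↦ 1·6·1·5 = 30
  -2*Y*Z ↦ -2·1·6·5 = -60
  Z**2 ↦ 1·1·1·25 = 25
Sum: F(6, 6, 5) = (72) + (-72) + (30) + (-60) + (25) = -5.
Reducing mod 7: -5 ≡ 2 (mod 7).
Since F(a, b, c) ≡ 2 ≠ 0 (mod 7), P does NOT lie on the curve.


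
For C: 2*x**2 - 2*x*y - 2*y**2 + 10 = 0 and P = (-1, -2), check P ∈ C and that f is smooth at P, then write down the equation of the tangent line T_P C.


Tangent line at P: 10*y + 20 = 0.

Step 1: f(-1, -2) = 0, so P lies on C.
Step 2: partial derivatives
  f_x(x, y) = 4*x - 2*y, f_y(x, y) = -2*x - 4*y.
  f_x(P) = 0, f_y(P) = 10 (gradient nonzero, so P is smooth).
Step 3: tangent line at P: 0·(x − -1) + 10·(y − -2) = 0.
Expanding: 10*y + 20 = 0.


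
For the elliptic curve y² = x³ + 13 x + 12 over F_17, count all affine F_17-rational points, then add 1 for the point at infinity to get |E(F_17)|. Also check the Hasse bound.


Affine points = {(1, 3), (1, 14), (4, 3), (4, 14), (5, 7), (5, 10), (6, 0), (7, 2), (7, 15), (8, 4), (8, 13), (9, 5), (9, 12), (12, 3), (12, 14), (13, 7), (13, 10), (16, 7), (16, 10)}; affine count = 19; |E(F_17)| = 20.

Discriminant check: Δ ∝ 4a³ + 27b² = 4·13³ + 27·12² = 4·2197 + 27·144 ≡ 11 (mod 17). Nonzero ⇒ E is nonsingular.
For each x ∈ F_17, compute rhs = x³ + 13·x + 12 mod 17, then count y ∈ F_17 with y² ≡ rhs.
  x = 0: rhs = 12, matching y values: none (0 points).
  x = 1: rhs = 9, matching y values: 3, 14 (2 points).
  x = 2: rhs = 12, matching y values: none (0 points).
  x = 3: rhs = 10, matching y values: none (0 points).
  x = 4: rhs = 9, matching y values: 3, 14 (2 points).
  x = 5: rhs = 15, matching y values: 7, 10 (2 points).
  x = 6: rhs = 0, matching y values: 0 (1 points).
  x = 7: rhs = 4, matching y values: 2, 15 (2 points).
  x = 8: rhs = 16, matching y values: 4, 13 (2 points).
  x = 9: rhs = 8, matching y values: 5, 12 (2 points).
  x = 10: rhs = 3, matching y values: none (0 points).
  x = 11: rhs = 7, matching y values: none (0 points).
  x = 12: rhs = 9, matching y values: 3, 14 (2 points).
  x = 13: rhs = 15, matching y values: 7, 10 (2 points).
  x = 14: rhs = 14, matching y values: none (0 points).
  x = 15: rhs = 12, matching y values: none (0 points).
  x = 16: rhs = 15, matching y values: 7, 10 (2 points).
Total affine count: 19.
Full point count |E(F_17)| = 19 + 1 = 20.
Hasse bound: |20 − (17+1)| = |2| = 2 ≤ 2√17 ≈ 8.2462 ✓.


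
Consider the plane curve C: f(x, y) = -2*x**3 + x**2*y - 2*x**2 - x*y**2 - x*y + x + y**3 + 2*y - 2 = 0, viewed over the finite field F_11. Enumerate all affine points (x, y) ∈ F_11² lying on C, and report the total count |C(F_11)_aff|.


Affine F_11-points: {(1, 6), (5, 0), (5, 5), (6, 1), (6, 6), (6, 10), (7, 8), (8, 8), (9, 4), (10, 8)}; count = 10.

For each of the 121 pairs (x, y) ∈ F_11², evaluate f(x, y) mod 11. Record the zeros.
  x = 0: [0↦9, 1↦1, 2↦10, 3↦9, 4↦4, 5↦1, 6↦6, 7↦3, 8↦9, 9↦8, 10↦6]  zeros at y ∈ ∅
  x = 1: [0↦6, 1↦8, 2↦3, 3↦8, 4↦7, 5↦6, 6↦0, 7↦6, 8↦8, 9↦1, 10↦2]  zeros at y ∈ {6}
  x = 2: [0↦9, 1↦1, 2↦6, 3↦8, 4↦2, 5↦5, 6↦1, 7↦7, 8↦7, 9↦7, 10↦2]  zeros at y ∈ ∅
  x = 3: [0↦6, 1↦1, 2↦7, 3↦8, 4↦10, 5↦8, 6↦8, 7↦5, 8↦5, 9↦3, 10↦5]  zeros at y ∈ ∅
  x = 4: [0↦7, 1↦7, 2↦5, 3↦7, 4↦8, 5↦3, 6↦9, 7↦10, 8↦1, 9↦10, 10↦10]  zeros at y ∈ ∅
  x = 5: [0↦0, 1↦7, 2↦10, 3↦4, 4↦6, 5↦0, 6↦3, 7↦10, 8↦5, 9↦5, 10↦5]  zeros at y ∈ {0, 5}
  x = 6: [0↦6, 1↦0, 2↦10, 3↦9, 4↦3, 5↦9, 6↦0, 7↦4, 8↦5, 9↦9, 10↦0]  zeros at y ∈ {1, 6, 10}
  x = 7: [0↦2, 1↦7, 2↦4, 3↦10, 4↦9, 5↦7, 6↦10, 7↦2, 8↦0, 9↦10, 10↦5]  zeros at y ∈ {8}
  x = 8: [0↦9, 1↦5, 2↦2, 3↦6, 4↦1, 5↦4, 6↦10, 7↦3, 8↦0, 9↦7, 10↦8]  zeros at y ∈ {8}
  x = 9: [0↦4, 1↦4, 2↦3, 3↦7, 4↦0, 5↦10, 6↦10, 7↦6, 8↦4, 9↦10, 10↦8]  zeros at y ∈ {4}
  x = 10: [0↦8, 1↦3, 2↦6, 3↦1, 4↦5, 5↦2, 6↦9, 7↦10, 8↦0, 9↦7, 10↦4]  zeros at y ∈ {8}
Collecting zeros: affine points = {(1, 6), (5, 0), (5, 5), (6, 1), (6, 6), (6, 10), (7, 8), (8, 8), (9, 4), (10, 8)}.
Total count |C(F_11)_aff| = 10.


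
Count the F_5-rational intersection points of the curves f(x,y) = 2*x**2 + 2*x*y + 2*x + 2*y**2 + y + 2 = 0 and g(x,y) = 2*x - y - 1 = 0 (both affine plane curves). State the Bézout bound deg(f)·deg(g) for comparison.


Common zeros: ∅; count = 0; Bézout bound = 2.

deg(f) = 2, deg(g) = 1, so Bézout bound = 2.
Scan x ∈ F_5. For each x, list the y ∈ F_5 with f(x, y) ≡ 0 and those with g(x, y) ≡ 0 (mod 5); the common zeros in that column are the intersection.
  x = 0: f ≡ 0 at y ∈ {1}; g ≡ 0 at y ∈ {4}; common: ∅.
  x = 1: f ≡ 0 at y ∈ {2, 4}; g ≡ 0 at y ∈ {1}; common: ∅.
  x = 2: f ≡ 0 at y ∈ ∅; g ≡ 0 at y ∈ {3}; common: ∅.
  x = 3: f ≡ 0 at y ∈ {1, 3}; g ≡ 0 at y ∈ {0}; common: ∅.
  x = 4: f ≡ 0 at y ∈ {4}; g ≡ 0 at y ∈ {2}; common: ∅.
Collecting: common zeros = ∅, so the count is 0.
Comparison with the Bézout bound: 0 ≤ 2 = deg(f)·deg(g), as expected for curves with no common component (the affine F_5-count falls short of the bound because intersections may lie at infinity, over extension fields, or carry multiplicity).


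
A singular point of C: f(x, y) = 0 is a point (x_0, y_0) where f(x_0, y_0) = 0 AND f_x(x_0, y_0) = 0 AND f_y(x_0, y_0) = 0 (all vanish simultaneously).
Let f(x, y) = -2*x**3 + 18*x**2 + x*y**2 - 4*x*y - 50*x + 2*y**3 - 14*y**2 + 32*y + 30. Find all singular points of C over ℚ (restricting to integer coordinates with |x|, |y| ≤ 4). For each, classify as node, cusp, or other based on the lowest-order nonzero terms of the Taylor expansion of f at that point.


Singular points: {(3, 2)}; classification: cusp.

Compute partial derivatives:
  f_x = -6*x**2 + 36*x + y**2 - 4*y - 50.
  f_y = 2*x*y - 4*x + 6*y**2 - 28*y + 32.
Scan x_0 ∈ {−4, ..., 4}. For each x_0, f_y(x_0, y) is a polynomial in y; find its integer roots y ∈ {−4, ..., 4}, then test f_x and f at those candidates.
  x = -4: f_y(-4, y) = 6*y**2 - 36*y + 48; vanishes at y ∈ {2, 4}. (-4, 2): f_x = -294 ≠ 0; (-4, 4): f_x = -290 ≠ 0.
  x = -3: f_y(-3, y) = 6*y**2 - 34*y + 44; vanishes at y ∈ {2}. (-3, 2): f_x = -216 ≠ 0.
  x = -2: f_y(-2, y) = 6*y**2 - 32*y + 40; vanishes at y ∈ {2}. (-2, 2): f_x = -150 ≠ 0.
  x = -1: f_y(-1, y) = 6*y**2 - 30*y + 36; vanishes at y ∈ {2, 3}. (-1, 2): f_x = -96 ≠ 0; (-1, 3): f_x = -95 ≠ 0.
  x = 0: f_y(0, y) = 6*y**2 - 28*y + 32; vanishes at y ∈ {2}. (0, 2): f_x = -54 ≠ 0.
  x = 1: f_y(1, y) = 6*y**2 - 26*y + 28; vanishes at y ∈ {2}. (1, 2): f_x = -24 ≠ 0.
  x = 2: f_y(2, y) = 6*y**2 - 24*y + 24; vanishes at y ∈ {2}. (2, 2): f_x = -6 ≠ 0.
  x = 3: f_y(3, y) = 6*y**2 - 22*y + 20; vanishes at y ∈ {2}. (3, 2): f_x = 0, f = 0 — SINGULAR.
  x = 4: f_y(4, y) = 6*y**2 - 20*y + 16; vanishes at y ∈ {2}. (4, 2): f_x = -6 ≠ 0.
Only singular point on the grid: (3, 2).
Classify: substitute x = 3 + u, y = 2 + v and expand: f = -2*u**3 + u*v**2 + 2*v**3 + v**2.
No constant or linear terms (consistent with a singular point). Quadratic part: v**2. Cubic part: -2*u**3 + u*v**2 + 2*v**3.
The quadratic part v**2 is a perfect square, so there is a single (double) tangent line v = 0, i.e. y = 2. Restricting the cubic part to that line (v = 0) leaves -2*u**3 ≠ 0, so f is not divisible by v and the branch is v² ≈ 2*u**3 to lowest order — this is a cusp.
Classification: cusp.


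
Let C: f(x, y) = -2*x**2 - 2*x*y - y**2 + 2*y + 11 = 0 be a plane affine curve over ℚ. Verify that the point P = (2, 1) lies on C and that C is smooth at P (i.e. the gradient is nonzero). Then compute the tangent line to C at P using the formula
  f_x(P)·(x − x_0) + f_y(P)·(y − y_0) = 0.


Tangent line at P: -10*x - 4*y + 24 = 0.

Step 1: f(2, 1) = 0, so P lies on C.
Step 2: partial derivatives
  f_x(x, y) = -4*x - 2*y, f_y(x, y) = -2*x - 2*y + 2.
  f_x(P) = -10, f_y(P) = -4 (gradient nonzero, so P is smooth).
Step 3: tangent line at P: -10·(x − 2) + -4·(y − 1) = 0.
Expanding: -10*x - 4*y + 24 = 0.


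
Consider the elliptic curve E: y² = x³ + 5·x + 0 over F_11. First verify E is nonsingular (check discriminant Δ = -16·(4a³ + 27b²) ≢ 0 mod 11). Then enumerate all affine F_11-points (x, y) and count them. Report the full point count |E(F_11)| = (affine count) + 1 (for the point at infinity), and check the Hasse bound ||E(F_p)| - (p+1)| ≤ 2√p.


Affine points = {(0, 0), (3, 3), (3, 8), (6, 2), (6, 9), (7, 2), (7, 9), (9, 2), (9, 9), (10, 4), (10, 7)}; affine count = 11; |E(F_11)| = 12.

Discriminant check: Δ ∝ 4a³ + 27b² = 4·5³ + 27·0² = 4·125 + 27·0 ≡ 5 (mod 11). Nonzero ⇒ E is nonsingular.
For each x ∈ F_11, compute rhs = x³ + 5·x + 0 mod 11, then count y ∈ F_11 with y² ≡ rhs.
  x = 0: rhs = 0, matching y values: 0 (1 points).
  x = 1: rhs = 6, matching y values: none (0 points).
  x = 2: rhs = 7, matching y values: none (0 points).
  x = 3: rhs = 9, matching y values: 3, 8 (2 points).
  x = 4: rhs = 7, matching y values: none (0 points).
  x = 5: rhs = 7, matching y values: none (0 points).
  x = 6: rhs = 4, matching y values: 2, 9 (2 points).
  x = 7: rhs = 4, matching y values: 2, 9 (2 points).
  x = 8: rhs = 2, matching y values: none (0 points).
  x = 9: rhs = 4, matching y values: 2, 9 (2 points).
  x = 10: rhs = 5, matching y values: 4, 7 (2 points).
Total affine count: 11.
Full point count |E(F_11)| = 11 + 1 = 12.
Hasse bound: |12 − (11+1)| = |0| = 0 ≤ 2√11 ≈ 6.6332 ✓.


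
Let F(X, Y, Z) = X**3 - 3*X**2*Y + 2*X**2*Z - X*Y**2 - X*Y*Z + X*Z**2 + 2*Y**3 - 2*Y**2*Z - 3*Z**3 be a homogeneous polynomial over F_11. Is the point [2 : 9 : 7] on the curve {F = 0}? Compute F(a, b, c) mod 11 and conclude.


F(2,9,7) ≡ 7 (mod 11); P is NOT on the curve.

Evaluate F(2, 9, 7) term-by-term (mod 11).
  X**3 ↦ 1·8·1·1 = 8
  -3*X**2*Y ↦ -3·4·9·1 = -108
  2*X**2*Z ↦ 2·4·1·7 = 56
  -X*Y**2 ↦ -1·2·81·1 = -162
  -X*Y*Z ↦ -1·2·9·7 = -126
  X*Z**2 ↦ 1·2·1·49 = 98
  2*Y**3 ↦ 2·1·729·1 = 1458
  -2*Y**2*Z ↦ -2·1·81·7 = -1134
  -3*Z**3 ↦ -3·1·1·343 = -1029
Sum: F(2, 9, 7) = (8) + (-108) + (56) + (-162) + (-126) + (98) + (1458) + (-1134) + (-1029) = -939.
Reducing mod 11: -939 ≡ 7 (mod 11).
Since F(a, b, c) ≡ 7 ≠ 0 (mod 11), P does NOT lie on the curve.


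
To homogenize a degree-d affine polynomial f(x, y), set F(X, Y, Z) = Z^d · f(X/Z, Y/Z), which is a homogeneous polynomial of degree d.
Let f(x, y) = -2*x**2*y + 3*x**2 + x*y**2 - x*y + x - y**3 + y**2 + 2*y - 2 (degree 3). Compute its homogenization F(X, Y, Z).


F(X, Y, Z) = -2*X**2*Y + 3*X**2*Z + X*Y**2 - X*Y*Z + X*Z**2 - Y**3 + Y**2*Z + 2*Y*Z**2 - 2*Z**3

deg(f) = 3.
Substitute x = X/Z, y = Y/Z into f, then multiply by Z^3.
  monomial -2·x^2·y^1 ↦ -2·X^2·Y^1·Z^0.
  monomial 3·x^2·y^0 ↦ 3·X^2·Y^0·Z^1.
  monomial 1·x^1·y^2 ↦ 1·X^1·Y^2·Z^0.
  monomial -1·x^1·y^1 ↦ -1·X^1·Y^1·Z^1.
  monomial 1·x^1·y^0 ↦ 1·X^1·Y^0·Z^2.
  monomial -1·x^0·y^3 ↦ -1·X^0·Y^3·Z^0.
  monomial 1·x^0·y^2 ↦ 1·X^0·Y^2·Z^1.
  monomial 2·x^0·y^1 ↦ 2·X^0·Y^1·Z^2.
  monomial -2·x^0·y^0 ↦ -2·X^0·Y^0·Z^3.
Collecting: F(X, Y, Z) = -2*X**2*Y + 3*X**2*Z + X*Y**2 - X*Y*Z + X*Z**2 - Y**3 + Y**2*Z + 2*Y*Z**2 - 2*Z**3.


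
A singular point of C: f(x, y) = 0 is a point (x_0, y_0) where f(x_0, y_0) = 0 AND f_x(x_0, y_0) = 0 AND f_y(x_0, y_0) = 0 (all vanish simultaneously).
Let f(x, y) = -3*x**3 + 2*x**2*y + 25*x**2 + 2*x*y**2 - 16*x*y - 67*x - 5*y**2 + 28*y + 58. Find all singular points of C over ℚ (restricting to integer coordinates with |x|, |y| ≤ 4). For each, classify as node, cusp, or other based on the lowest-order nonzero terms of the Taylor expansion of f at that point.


Singular points: {(3, 1)}; classification: cusp.

Compute partial derivatives:
  f_x = -9*x**2 + 4*x*y + 50*x + 2*y**2 - 16*y - 67.
  f_y = 2*x**2 + 4*x*y - 16*x - 10*y + 28.
Scan x_0 ∈ {−4, ..., 4}. For each x_0, f_y(x_0, y) is a polynomial in y; find its integer roots y ∈ {−4, ..., 4}, then test f_x and f at those candidates.
  x = -4: f_y(-4, y) = 124 - 26*y; no integer root y with |y| ≤ 4.
  x = -3: f_y(-3, y) = 94 - 22*y; no integer root y with |y| ≤ 4.
  x = -2: f_y(-2, y) = 68 - 18*y; no integer root y with |y| ≤ 4.
  x = -1: f_y(-1, y) = 46 - 14*y; no integer root y with |y| ≤ 4.
  x = 0: f_y(0, y) = 28 - 10*y; no integer root y with |y| ≤ 4.
  x = 1: f_y(1, y) = 14 - 6*y; no integer root y with |y| ≤ 4.
  x = 2: f_y(2, y) = 4 - 2*y; vanishes at y ∈ {2}. (2, 2): f_x = -11 ≠ 0.
  x = 3: f_y(3, y) = 2*y - 2; vanishes at y ∈ {1}. (3, 1): f_x = 0, f = 0 — SINGULAR.
  x = 4: f_y(4, y) = 6*y - 4; no integer root y with |y| ≤ 4.
Only singular point on the grid: (3, 1).
Classify: substitute x = 3 + u, y = 1 + v and expand: f = -3*u**3 + 2*u**2*v + 2*u*v**2 + v**2.
No constant or linear terms (consistent with a singular point). Quadratic part: v**2. Cubic part: -3*u**3 + 2*u**2*v + 2*u*v**2.
The quadratic part v**2 is a perfect square, so there is a single (double) tangent line v = 0, i.e. y = 1. Restricting the cubic part to that line (v = 0) leaves -3*u**3 ≠ 0, so f is not divisible by v and the branch is v² ≈ 3*u**3 to lowest order — this is a cusp.
Classification: cusp.


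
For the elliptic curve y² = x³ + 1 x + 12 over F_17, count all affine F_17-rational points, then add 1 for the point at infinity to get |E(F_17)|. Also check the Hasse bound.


Affine points = {(3, 5), (3, 12), (6, 8), (6, 9), (9, 6), (9, 11), (10, 6), (10, 11), (12, 1), (12, 16), (14, 4), (14, 13), (15, 6), (15, 11)}; affine count = 14; |E(F_17)| = 15.

Discriminant check: Δ ∝ 4a³ + 27b² = 4·1³ + 27·12² = 4·1 + 27·144 ≡ 16 (mod 17). Nonzero ⇒ E is nonsingular.
For each x ∈ F_17, compute rhs = x³ + 1·x + 12 mod 17, then count y ∈ F_17 with y² ≡ rhs.
  x = 0: rhs = 12, matching y values: none (0 points).
  x = 1: rhs = 14, matching y values: none (0 points).
  x = 2: rhs = 5, matching y values: none (0 points).
  x = 3: rhs = 8, matching y values: 5, 12 (2 points).
  x = 4: rhs = 12, matching y values: none (0 points).
  x = 5: rhs = 6, matching y values: none (0 points).
  x = 6: rhs = 13, matching y values: 8, 9 (2 points).
  x = 7: rhs = 5, matching y values: none (0 points).
  x = 8: rhs = 5, matching y values: none (0 points).
  x = 9: rhs = 2, matching y values: 6, 11 (2 points).
  x = 10: rhs = 2, matching y values: 6, 11 (2 points).
  x = 11: rhs = 11, matching y values: none (0 points).
  x = 12: rhs = 1, matching y values: 1, 16 (2 points).
  x = 13: rhs = 12, matching y values: none (0 points).
  x = 14: rhs = 16, matching y values: 4, 13 (2 points).
  x = 15: rhs = 2, matching y values: 6, 11 (2 points).
  x = 16: rhs = 10, matching y values: none (0 points).
Total affine count: 14.
Full point count |E(F_17)| = 14 + 1 = 15.
Hasse bound: |15 − (17+1)| = |-3| = 3 ≤ 2√17 ≈ 8.2462 ✓.


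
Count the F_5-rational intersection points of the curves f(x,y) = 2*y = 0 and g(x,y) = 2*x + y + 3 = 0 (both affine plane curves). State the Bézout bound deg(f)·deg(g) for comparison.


Common zeros: {(1, 0)}; count = 1; Bézout bound = 1.

deg(f) = 1, deg(g) = 1, so Bézout bound = 1.
Scan x ∈ F_5. For each x, list the y ∈ F_5 with f(x, y) ≡ 0 and those with g(x, y) ≡ 0 (mod 5); the common zeros in that column are the intersection.
  x = 0: f ≡ 0 at y ∈ {0}; g ≡ 0 at y ∈ {2}; common: ∅.
  x = 1: f ≡ 0 at y ∈ {0}; g ≡ 0 at y ∈ {0}; common: {0}.
  x = 2: f ≡ 0 at y ∈ {0}; g ≡ 0 at y ∈ {3}; common: ∅.
  x = 3: f ≡ 0 at y ∈ {0}; g ≡ 0 at y ∈ {1}; common: ∅.
  x = 4: f ≡ 0 at y ∈ {0}; g ≡ 0 at y ∈ {4}; common: ∅.
Collecting: common zeros = {(1, 0)}, so the count is 1.
Comparison with the Bézout bound: 1 ≤ 1 = deg(f)·deg(g), as expected for curves with no common component (the bound is attained).
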